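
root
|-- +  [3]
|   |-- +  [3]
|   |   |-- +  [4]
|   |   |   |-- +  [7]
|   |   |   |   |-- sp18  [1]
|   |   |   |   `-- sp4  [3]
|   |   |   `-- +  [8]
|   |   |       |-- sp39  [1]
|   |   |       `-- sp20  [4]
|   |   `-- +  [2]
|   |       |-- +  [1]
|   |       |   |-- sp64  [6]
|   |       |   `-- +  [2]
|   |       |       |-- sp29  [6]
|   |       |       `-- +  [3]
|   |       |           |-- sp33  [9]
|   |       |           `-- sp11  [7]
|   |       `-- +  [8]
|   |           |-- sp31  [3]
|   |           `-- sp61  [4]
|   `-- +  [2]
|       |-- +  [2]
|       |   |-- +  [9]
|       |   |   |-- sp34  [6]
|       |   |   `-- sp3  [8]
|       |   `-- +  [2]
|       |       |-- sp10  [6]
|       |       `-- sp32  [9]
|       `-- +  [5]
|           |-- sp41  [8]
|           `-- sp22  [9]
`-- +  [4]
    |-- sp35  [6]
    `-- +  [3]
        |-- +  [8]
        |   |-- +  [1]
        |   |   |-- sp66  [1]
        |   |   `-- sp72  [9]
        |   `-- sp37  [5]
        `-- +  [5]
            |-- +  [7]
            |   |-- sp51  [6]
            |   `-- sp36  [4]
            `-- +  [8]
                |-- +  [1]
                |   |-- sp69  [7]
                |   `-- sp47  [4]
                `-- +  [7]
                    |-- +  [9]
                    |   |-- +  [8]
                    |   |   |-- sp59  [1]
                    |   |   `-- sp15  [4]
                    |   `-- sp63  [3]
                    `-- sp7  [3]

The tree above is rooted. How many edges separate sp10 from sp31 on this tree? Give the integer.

8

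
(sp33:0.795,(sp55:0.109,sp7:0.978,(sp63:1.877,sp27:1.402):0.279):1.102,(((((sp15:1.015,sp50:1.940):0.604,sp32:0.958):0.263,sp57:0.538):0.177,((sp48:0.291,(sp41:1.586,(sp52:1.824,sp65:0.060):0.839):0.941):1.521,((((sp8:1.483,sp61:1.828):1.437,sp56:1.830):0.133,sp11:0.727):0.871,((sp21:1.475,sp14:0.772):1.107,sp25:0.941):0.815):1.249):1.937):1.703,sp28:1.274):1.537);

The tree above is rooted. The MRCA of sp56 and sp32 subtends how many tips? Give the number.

The MRCA of sp56 and sp32 is the node subtending ((((sp15,sp50),sp32),sp57),((sp48,(sp41,(sp52,sp65))),((((sp8,sp61),sp56),sp11),((sp21,sp14),sp25)))).
That clade contains 15 terminal taxa: sp11, sp14, sp15, sp21, sp25, sp32, sp41, sp48, sp50, sp52, sp56, sp57, sp61, sp65, sp8.

15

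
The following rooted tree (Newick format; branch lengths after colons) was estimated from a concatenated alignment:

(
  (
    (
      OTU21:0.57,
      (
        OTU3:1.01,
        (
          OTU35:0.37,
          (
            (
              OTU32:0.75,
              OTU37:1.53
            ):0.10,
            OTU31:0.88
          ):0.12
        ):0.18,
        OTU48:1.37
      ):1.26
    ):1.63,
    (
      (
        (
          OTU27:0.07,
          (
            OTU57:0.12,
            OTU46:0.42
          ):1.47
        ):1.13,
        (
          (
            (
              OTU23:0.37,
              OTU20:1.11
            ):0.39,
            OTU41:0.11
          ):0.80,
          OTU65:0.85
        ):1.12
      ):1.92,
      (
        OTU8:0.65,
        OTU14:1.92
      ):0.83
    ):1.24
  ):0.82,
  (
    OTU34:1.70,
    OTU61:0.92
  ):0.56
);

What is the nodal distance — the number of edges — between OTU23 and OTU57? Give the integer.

7

The MRCA of OTU23 and OTU57 is the node subtending ((OTU27,(OTU57,OTU46)),(((OTU23,OTU20),OTU41),OTU65)).
From OTU23 up to that node: 4 branches. From OTU57 up to the same node: 3 branches. Total: 4 + 3 = 7.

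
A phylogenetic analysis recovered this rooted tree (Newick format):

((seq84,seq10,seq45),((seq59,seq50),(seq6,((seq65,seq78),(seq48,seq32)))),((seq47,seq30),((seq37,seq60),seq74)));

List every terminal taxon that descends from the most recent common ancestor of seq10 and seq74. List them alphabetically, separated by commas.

Tracing seq10: it sits inside (seq84,seq10,seq45).
Tracing seq74: it sits inside ((seq37,seq60),seq74).
The smallest clade enclosing both is the whole tree (their MRCA is the root), so the answer is all 15 tips in alphabetical order.

seq10, seq30, seq32, seq37, seq45, seq47, seq48, seq50, seq59, seq6, seq60, seq65, seq74, seq78, seq84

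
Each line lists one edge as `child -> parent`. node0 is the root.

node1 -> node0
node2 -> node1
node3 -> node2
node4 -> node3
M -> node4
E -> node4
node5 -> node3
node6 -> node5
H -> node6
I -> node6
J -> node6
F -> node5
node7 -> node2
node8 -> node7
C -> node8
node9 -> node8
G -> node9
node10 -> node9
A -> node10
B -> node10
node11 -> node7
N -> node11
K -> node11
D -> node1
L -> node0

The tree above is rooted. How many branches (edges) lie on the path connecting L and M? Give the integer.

The MRCA of L and M is the root of the tree.
From L up to that node: 1 branch. From M up to the same node: 5 branches. Total: 1 + 5 = 6.

6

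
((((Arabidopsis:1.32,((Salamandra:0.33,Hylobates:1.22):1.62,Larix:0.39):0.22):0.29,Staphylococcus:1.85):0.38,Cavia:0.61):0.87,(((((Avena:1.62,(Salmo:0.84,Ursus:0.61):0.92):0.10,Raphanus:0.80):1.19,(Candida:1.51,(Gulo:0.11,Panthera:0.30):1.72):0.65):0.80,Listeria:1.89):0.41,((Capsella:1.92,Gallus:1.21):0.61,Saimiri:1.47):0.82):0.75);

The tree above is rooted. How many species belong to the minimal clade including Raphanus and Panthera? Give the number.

7

The MRCA of Raphanus and Panthera is the node subtending (((Avena,(Salmo,Ursus)),Raphanus),(Candida,(Gulo,Panthera))).
That clade contains 7 terminal taxa: Avena, Candida, Gulo, Panthera, Raphanus, Salmo, Ursus.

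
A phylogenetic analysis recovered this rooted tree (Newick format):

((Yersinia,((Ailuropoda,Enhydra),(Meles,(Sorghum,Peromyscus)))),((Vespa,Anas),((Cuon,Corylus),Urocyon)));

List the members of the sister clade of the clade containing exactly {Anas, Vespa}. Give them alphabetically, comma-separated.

The clade containing exactly {Anas, Vespa} attaches to the tree at the node subtending ((Vespa,Anas),((Cuon,Corylus),Urocyon)).
The other lineage descending from that same node — the sister group — is ((Cuon,Corylus),Urocyon); its 3 tips in alphabetical order are the answer.

Corylus, Cuon, Urocyon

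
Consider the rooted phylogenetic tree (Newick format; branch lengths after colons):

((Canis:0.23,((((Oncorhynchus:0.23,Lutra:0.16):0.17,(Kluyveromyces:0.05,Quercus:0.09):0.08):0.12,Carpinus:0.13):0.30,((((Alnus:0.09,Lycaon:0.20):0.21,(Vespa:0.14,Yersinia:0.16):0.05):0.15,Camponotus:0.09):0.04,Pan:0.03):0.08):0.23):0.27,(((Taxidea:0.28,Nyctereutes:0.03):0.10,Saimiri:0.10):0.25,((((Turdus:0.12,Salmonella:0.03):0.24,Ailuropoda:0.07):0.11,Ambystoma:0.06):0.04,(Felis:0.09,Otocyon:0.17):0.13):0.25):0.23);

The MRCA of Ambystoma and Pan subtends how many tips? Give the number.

21

The MRCA of Ambystoma and Pan is the root, so the clade is the entire tree.
That clade contains 21 terminal taxa: Ailuropoda, Alnus, Ambystoma, Camponotus, Canis, Carpinus, Felis, Kluyveromyces, Lutra, Lycaon, Nyctereutes, Oncorhynchus, Otocyon, Pan, Quercus, Saimiri, Salmonella, Taxidea, Turdus, Vespa, Yersinia.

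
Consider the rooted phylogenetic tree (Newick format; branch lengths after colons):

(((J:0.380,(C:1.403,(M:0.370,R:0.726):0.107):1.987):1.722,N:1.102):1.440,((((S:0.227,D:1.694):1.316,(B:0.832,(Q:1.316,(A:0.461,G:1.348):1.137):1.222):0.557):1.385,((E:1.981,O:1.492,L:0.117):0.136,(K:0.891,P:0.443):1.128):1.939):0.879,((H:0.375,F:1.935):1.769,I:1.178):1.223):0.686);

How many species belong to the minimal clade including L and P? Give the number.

The MRCA of L and P is the node subtending ((E,O,L),(K,P)).
That clade contains 5 terminal taxa: E, K, L, O, P.

5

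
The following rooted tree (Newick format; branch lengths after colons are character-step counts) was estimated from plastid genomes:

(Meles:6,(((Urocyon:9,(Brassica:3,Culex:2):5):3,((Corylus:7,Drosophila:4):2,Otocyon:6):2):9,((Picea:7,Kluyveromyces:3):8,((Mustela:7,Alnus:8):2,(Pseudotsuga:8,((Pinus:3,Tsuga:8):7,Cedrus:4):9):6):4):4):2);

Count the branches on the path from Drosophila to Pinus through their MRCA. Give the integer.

10

The MRCA of Drosophila and Pinus is the node subtending (((Urocyon,(Brassica,Culex)),((Corylus,Drosophila),Otocyon)),((Picea,Kluyveromyces),((Mustela,Alnus),(Pseudotsuga,((Pinus,Tsuga),Cedrus))))).
From Drosophila up to that node: 4 branches. From Pinus up to the same node: 6 branches. Total: 4 + 6 = 10.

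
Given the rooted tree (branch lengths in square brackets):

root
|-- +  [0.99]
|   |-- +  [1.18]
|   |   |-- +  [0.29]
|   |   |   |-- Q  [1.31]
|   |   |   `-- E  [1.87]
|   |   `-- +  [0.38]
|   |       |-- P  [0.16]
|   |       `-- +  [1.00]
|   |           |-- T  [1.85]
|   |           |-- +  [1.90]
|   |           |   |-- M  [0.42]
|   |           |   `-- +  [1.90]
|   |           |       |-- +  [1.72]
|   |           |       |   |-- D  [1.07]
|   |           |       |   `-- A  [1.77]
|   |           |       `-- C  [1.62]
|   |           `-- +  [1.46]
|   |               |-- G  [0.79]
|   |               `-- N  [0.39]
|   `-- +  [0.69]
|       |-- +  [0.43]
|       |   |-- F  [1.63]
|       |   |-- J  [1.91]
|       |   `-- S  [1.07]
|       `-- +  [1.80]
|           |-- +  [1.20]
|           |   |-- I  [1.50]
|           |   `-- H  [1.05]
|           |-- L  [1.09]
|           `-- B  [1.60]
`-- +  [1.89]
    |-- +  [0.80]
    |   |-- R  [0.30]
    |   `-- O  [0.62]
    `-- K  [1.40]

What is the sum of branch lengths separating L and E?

The path runs L → … → MRCA → … → E; the MRCA is the node subtending (((Q,E),(P,(T,(M,((D,A),C)),(G,N)))),((F,J,S),((I,H),L,B))).
Branch lengths along that path: 1.09 + 1.80 + 0.69 + 1.18 + 0.29 + 1.87 = 6.92.

6.92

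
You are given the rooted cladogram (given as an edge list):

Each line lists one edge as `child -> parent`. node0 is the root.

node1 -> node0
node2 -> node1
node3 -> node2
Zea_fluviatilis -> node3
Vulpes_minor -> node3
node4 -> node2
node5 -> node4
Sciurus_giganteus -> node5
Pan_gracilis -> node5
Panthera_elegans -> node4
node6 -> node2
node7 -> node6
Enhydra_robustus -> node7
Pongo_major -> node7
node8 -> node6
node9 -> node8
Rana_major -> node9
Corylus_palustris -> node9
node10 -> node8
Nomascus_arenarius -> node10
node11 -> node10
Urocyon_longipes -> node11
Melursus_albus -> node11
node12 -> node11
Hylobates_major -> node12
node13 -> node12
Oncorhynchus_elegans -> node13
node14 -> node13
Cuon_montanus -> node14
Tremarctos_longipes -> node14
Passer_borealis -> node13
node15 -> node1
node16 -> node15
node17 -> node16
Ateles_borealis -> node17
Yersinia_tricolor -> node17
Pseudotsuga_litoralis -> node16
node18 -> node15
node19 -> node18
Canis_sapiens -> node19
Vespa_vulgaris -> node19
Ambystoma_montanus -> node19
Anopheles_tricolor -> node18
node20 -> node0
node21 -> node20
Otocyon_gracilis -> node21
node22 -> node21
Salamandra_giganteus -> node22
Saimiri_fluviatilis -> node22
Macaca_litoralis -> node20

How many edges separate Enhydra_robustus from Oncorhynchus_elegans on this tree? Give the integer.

The MRCA of Enhydra_robustus and Oncorhynchus_elegans is the node subtending ((Enhydra_robustus,Pongo_major),((Rana_major,Corylus_palustris),(Nomascus_arenarius,(Urocyon_longipes,Melursus_albus,(Hylobates_major,(Oncorhynchus_elegans,(Cuon_montanus,Tremarctos_longipes),Passer_borealis)))))).
From Enhydra_robustus up to that node: 2 branches. From Oncorhynchus_elegans up to the same node: 6 branches. Total: 2 + 6 = 8.

8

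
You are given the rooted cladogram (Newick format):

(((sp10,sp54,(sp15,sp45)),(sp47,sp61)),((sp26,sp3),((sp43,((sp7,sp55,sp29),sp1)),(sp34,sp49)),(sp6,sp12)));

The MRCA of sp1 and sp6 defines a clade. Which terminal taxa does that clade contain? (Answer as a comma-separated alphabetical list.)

sp1, sp12, sp26, sp29, sp3, sp34, sp43, sp49, sp55, sp6, sp7

Tracing sp1: it sits inside ((sp7,sp55,sp29),sp1).
Tracing sp6: it sits inside (sp6,sp12).
The smallest clade enclosing both is ((sp26,sp3),((sp43,((sp7,sp55,sp29),sp1)),(sp34,sp49)),(sp6,sp12)); the answer is its 11 terminal taxa in alphabetical order.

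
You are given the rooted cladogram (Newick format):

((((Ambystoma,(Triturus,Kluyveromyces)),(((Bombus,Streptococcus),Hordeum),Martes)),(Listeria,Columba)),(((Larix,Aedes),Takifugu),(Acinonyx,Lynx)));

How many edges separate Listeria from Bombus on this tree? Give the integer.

7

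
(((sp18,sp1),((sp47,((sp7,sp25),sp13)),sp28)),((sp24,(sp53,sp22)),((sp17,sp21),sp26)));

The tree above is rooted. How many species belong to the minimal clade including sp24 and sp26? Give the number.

6

The MRCA of sp24 and sp26 is the node subtending ((sp24,(sp53,sp22)),((sp17,sp21),sp26)).
That clade contains 6 terminal taxa: sp17, sp21, sp22, sp24, sp26, sp53.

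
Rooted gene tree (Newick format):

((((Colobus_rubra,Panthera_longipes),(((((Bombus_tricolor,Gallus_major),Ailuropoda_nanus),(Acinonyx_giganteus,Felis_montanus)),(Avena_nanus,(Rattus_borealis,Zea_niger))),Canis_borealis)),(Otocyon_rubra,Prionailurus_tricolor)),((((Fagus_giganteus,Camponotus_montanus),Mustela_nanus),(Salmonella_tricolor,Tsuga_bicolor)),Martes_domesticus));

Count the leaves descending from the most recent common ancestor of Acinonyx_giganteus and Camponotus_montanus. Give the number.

19

The MRCA of Acinonyx_giganteus and Camponotus_montanus is the root, so the clade is the entire tree.
That clade contains 19 terminal taxa: Acinonyx_giganteus, Ailuropoda_nanus, Avena_nanus, Bombus_tricolor, Camponotus_montanus, Canis_borealis, Colobus_rubra, Fagus_giganteus, Felis_montanus, Gallus_major, Martes_domesticus, Mustela_nanus, Otocyon_rubra, Panthera_longipes, Prionailurus_tricolor, Rattus_borealis, Salmonella_tricolor, Tsuga_bicolor, Zea_niger.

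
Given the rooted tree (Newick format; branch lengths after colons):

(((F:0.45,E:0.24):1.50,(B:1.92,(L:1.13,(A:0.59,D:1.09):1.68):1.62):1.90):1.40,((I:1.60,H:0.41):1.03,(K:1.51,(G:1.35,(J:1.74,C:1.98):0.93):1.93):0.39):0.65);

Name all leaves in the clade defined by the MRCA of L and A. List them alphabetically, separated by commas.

A, D, L

Tracing L: it sits inside (L,(A,D)).
Tracing A: it sits inside (A,D).
The smallest clade enclosing both is (L,(A,D)); the answer is its 3 terminal taxa in alphabetical order.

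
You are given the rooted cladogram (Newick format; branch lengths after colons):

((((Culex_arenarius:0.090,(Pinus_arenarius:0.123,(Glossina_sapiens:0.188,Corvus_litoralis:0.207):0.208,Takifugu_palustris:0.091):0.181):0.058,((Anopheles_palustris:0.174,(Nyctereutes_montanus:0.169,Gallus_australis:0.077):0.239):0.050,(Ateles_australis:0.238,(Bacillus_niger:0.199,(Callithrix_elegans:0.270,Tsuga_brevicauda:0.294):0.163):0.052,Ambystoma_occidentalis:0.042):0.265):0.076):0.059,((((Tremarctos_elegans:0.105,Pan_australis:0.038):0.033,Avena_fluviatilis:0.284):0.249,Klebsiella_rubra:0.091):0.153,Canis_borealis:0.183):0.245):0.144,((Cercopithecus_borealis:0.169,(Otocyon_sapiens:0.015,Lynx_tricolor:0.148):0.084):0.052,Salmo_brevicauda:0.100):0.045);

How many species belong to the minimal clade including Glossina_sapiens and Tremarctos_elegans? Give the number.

The MRCA of Glossina_sapiens and Tremarctos_elegans is the node subtending (((Culex_arenarius,(Pinus_arenarius,(Glossina_sapiens,Corvus_litoralis),Takifugu_palustris)),((Anopheles_palustris,(Nyctereutes_montanus,Gallus_australis)),(Ateles_australis,(Bacillus_niger,(Callithrix_elegans,Tsuga_brevicauda)),Ambystoma_occidentalis))),((((Tremarctos_elegans,Pan_australis),Avena_fluviatilis),Klebsiella_rubra),Canis_borealis)).
That clade contains 18 terminal taxa: Ambystoma_occidentalis, Anopheles_palustris, Ateles_australis, Avena_fluviatilis, Bacillus_niger, Callithrix_elegans, Canis_borealis, Corvus_litoralis, Culex_arenarius, Gallus_australis, Glossina_sapiens, Klebsiella_rubra, Nyctereutes_montanus, Pan_australis, Pinus_arenarius, Takifugu_palustris, Tremarctos_elegans, Tsuga_brevicauda.

18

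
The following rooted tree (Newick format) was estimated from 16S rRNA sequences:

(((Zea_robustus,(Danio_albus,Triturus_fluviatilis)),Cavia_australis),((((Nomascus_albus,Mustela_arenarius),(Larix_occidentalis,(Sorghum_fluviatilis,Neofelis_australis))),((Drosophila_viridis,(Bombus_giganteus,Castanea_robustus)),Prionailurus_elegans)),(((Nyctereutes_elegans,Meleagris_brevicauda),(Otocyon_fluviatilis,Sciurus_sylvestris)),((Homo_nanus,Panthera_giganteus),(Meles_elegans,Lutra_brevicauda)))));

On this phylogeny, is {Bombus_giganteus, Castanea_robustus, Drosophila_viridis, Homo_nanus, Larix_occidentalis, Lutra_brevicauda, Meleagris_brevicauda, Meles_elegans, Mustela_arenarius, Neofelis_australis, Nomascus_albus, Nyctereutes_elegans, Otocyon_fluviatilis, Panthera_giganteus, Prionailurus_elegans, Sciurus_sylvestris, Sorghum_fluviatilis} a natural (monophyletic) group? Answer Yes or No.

Yes

The most recent common ancestor of these taxa subtends ((((Nomascus_albus,Mustela_arenarius),(Larix_occidentalis,(Sorghum_fluviatilis,Neofelis_australis))),((Drosophila_viridis,(Bombus_giganteus,Castanea_robustus)),Prionailurus_elegans)),(((Nyctereutes_elegans,Meleagris_brevicauda),(Otocyon_fluviatilis,Sciurus_sylvestris)),((Homo_nanus,Panthera_giganteus),(Meles_elegans,Lutra_brevicauda)))).
That clade has exactly 17 tips — every listed taxon and nothing else — so the group is monophyletic.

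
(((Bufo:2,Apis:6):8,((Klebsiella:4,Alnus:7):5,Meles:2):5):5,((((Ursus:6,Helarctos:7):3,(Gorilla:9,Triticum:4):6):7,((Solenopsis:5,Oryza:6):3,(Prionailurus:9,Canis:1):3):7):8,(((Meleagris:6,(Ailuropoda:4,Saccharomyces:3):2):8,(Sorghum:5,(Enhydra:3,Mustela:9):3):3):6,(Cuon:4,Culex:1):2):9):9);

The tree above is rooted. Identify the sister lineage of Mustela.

Mustela attaches to the tree at the node subtending (Enhydra,Mustela).
The other lineage descending from that same node — the sister group — is the single tip Enhydra.

Enhydra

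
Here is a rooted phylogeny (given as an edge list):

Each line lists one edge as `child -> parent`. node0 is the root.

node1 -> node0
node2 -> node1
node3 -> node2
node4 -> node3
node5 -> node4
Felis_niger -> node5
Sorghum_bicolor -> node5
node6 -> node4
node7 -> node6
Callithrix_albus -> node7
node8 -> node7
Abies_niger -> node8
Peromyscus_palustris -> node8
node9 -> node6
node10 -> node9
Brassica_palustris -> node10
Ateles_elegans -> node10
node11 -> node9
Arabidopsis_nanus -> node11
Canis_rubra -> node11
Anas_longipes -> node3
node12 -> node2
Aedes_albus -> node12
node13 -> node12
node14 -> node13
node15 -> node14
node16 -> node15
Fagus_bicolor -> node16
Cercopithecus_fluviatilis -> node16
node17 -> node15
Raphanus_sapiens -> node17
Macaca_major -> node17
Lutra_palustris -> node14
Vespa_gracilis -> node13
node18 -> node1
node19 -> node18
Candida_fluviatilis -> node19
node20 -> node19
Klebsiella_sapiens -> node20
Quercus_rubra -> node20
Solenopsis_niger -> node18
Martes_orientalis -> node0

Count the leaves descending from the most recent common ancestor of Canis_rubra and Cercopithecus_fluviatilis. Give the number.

17

The MRCA of Canis_rubra and Cercopithecus_fluviatilis is the node subtending ((((Felis_niger,Sorghum_bicolor),((Callithrix_albus,(Abies_niger,Peromyscus_palustris)),((Brassica_palustris,Ateles_elegans),(Arabidopsis_nanus,Canis_rubra)))),Anas_longipes),(Aedes_albus,((((Fagus_bicolor,Cercopithecus_fluviatilis),(Raphanus_sapiens,Macaca_major)),Lutra_palustris),Vespa_gracilis))).
That clade contains 17 terminal taxa: Abies_niger, Aedes_albus, Anas_longipes, Arabidopsis_nanus, Ateles_elegans, Brassica_palustris, Callithrix_albus, Canis_rubra, Cercopithecus_fluviatilis, Fagus_bicolor, Felis_niger, Lutra_palustris, Macaca_major, Peromyscus_palustris, Raphanus_sapiens, Sorghum_bicolor, Vespa_gracilis.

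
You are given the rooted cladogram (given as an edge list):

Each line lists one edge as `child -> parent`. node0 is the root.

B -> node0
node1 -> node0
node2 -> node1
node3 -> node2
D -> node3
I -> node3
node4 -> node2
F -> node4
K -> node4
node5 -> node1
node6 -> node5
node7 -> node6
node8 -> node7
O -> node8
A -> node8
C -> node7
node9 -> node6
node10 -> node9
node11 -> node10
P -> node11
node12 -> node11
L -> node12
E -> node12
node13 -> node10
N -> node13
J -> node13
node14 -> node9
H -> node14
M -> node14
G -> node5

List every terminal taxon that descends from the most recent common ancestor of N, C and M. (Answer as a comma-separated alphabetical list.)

A, C, E, H, J, L, M, N, O, P

Tracing N: it sits inside (N,J).
Tracing C: it sits inside ((O,A),C).
Tracing M: it sits inside (H,M).
The smallest clade enclosing all 3 is (((O,A),C),(((P,(L,E)),(N,J)),(H,M))); the answer is its 10 terminal taxa in alphabetical order.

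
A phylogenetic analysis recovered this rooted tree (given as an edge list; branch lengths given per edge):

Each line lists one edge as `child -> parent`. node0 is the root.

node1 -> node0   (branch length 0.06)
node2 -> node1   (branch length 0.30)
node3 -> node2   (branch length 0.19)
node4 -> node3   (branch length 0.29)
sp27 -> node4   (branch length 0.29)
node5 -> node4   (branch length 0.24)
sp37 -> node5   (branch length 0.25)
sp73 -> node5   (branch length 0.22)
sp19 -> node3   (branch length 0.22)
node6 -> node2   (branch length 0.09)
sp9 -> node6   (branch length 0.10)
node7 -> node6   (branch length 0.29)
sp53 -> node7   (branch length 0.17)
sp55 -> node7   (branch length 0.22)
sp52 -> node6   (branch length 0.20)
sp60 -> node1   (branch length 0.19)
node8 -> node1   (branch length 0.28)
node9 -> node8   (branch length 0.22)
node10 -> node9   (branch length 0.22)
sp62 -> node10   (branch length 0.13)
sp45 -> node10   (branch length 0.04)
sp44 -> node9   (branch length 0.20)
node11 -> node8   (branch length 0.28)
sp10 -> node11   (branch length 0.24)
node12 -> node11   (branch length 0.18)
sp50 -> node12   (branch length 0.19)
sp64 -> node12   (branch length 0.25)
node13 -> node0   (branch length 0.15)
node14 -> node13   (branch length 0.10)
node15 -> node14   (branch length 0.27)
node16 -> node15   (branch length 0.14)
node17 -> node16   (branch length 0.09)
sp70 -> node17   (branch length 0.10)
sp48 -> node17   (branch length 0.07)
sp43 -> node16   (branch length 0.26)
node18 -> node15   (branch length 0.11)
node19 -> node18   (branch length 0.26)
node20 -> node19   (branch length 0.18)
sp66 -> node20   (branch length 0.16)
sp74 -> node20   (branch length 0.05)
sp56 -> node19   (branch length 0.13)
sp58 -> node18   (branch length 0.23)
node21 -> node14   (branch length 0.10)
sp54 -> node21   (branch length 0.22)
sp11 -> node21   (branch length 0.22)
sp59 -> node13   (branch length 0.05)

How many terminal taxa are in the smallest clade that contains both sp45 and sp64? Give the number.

6

The MRCA of sp45 and sp64 is the node subtending (((sp62,sp45),sp44),(sp10,(sp50,sp64))).
That clade contains 6 terminal taxa: sp10, sp44, sp45, sp50, sp62, sp64.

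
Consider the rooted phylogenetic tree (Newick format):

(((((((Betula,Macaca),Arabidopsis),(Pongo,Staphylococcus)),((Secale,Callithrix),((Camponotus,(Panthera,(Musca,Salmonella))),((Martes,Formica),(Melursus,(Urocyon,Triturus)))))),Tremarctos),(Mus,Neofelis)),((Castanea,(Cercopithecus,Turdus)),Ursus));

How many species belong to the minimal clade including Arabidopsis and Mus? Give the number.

19

The MRCA of Arabidopsis and Mus is the node subtending ((((((Betula,Macaca),Arabidopsis),(Pongo,Staphylococcus)),((Secale,Callithrix),((Camponotus,(Panthera,(Musca,Salmonella))),((Martes,Formica),(Melursus,(Urocyon,Triturus)))))),Tremarctos),(Mus,Neofelis)).
That clade contains 19 terminal taxa: Arabidopsis, Betula, Callithrix, Camponotus, Formica, Macaca, Martes, Melursus, Mus, Musca, Neofelis, Panthera, Pongo, Salmonella, Secale, Staphylococcus, Tremarctos, Triturus, Urocyon.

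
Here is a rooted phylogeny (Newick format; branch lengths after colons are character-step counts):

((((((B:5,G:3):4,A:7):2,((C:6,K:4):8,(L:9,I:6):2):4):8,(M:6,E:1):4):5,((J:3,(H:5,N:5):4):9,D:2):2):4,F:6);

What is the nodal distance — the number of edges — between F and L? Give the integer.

7

The MRCA of F and L is the root of the tree.
From F up to that node: 1 branch. From L up to the same node: 6 branches. Total: 1 + 6 = 7.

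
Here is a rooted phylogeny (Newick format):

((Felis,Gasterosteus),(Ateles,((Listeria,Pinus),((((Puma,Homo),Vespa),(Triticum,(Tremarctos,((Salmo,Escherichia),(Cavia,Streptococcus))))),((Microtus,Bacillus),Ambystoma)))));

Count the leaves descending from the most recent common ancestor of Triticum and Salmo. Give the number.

The MRCA of Triticum and Salmo is the node subtending (Triticum,(Tremarctos,((Salmo,Escherichia),(Cavia,Streptococcus)))).
That clade contains 6 terminal taxa: Cavia, Escherichia, Salmo, Streptococcus, Tremarctos, Triticum.

6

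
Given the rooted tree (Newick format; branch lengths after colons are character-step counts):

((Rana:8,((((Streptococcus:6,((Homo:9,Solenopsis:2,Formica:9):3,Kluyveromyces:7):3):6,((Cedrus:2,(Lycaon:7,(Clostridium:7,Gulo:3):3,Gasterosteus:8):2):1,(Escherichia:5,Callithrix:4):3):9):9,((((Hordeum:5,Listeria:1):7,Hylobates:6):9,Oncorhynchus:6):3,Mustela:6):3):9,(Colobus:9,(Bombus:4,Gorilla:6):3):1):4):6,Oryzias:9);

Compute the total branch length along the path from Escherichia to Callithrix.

9

The path runs Escherichia → … → MRCA → … → Callithrix; the MRCA is the node subtending (Escherichia,Callithrix).
Branch lengths along that path: 5 + 4 = 9.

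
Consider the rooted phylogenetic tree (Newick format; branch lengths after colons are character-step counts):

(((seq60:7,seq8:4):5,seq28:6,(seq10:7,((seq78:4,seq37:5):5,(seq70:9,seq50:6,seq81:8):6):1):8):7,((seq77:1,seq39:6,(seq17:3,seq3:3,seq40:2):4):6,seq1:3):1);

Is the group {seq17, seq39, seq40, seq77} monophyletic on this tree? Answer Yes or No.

The MRCA of the listed taxa subtends (seq77,seq39,(seq17,seq3,seq40)).
That clade also contains seq3, which is not in the proposed group, so the group is not monophyletic.

No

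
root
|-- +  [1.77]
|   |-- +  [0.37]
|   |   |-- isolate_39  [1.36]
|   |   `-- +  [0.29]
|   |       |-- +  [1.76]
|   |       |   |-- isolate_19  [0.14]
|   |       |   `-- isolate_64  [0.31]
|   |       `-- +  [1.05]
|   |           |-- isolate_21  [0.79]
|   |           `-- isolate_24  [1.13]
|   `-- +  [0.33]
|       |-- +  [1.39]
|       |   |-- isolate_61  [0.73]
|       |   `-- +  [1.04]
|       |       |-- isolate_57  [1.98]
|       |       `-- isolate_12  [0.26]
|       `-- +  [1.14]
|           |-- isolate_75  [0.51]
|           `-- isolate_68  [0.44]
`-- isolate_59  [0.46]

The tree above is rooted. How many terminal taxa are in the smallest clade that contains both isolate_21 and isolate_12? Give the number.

The MRCA of isolate_21 and isolate_12 is the node subtending ((isolate_39,((isolate_19,isolate_64),(isolate_21,isolate_24))),((isolate_61,(isolate_57,isolate_12)),(isolate_75,isolate_68))).
That clade contains 10 terminal taxa: isolate_12, isolate_19, isolate_21, isolate_24, isolate_39, isolate_57, isolate_61, isolate_64, isolate_68, isolate_75.

10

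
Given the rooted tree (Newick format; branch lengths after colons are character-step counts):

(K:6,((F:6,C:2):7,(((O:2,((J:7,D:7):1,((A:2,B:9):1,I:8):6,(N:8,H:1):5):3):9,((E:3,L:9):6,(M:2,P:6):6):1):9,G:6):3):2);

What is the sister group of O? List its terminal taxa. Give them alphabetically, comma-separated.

A, B, D, H, I, J, N

O attaches to the tree at the node subtending (O,((J,D),((A,B),I),(N,H))).
The other lineage descending from that same node — the sister group — is ((J,D),((A,B),I),(N,H)); its 7 tips in alphabetical order are the answer.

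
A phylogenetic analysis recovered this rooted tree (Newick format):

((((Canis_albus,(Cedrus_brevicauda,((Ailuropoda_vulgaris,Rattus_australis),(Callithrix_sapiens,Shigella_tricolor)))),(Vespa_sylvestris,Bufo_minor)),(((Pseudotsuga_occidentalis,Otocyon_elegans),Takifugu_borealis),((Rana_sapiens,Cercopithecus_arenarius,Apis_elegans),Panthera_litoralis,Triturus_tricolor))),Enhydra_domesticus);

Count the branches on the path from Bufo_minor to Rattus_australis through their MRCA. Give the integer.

7

The MRCA of Bufo_minor and Rattus_australis is the node subtending ((Canis_albus,(Cedrus_brevicauda,((Ailuropoda_vulgaris,Rattus_australis),(Callithrix_sapiens,Shigella_tricolor)))),(Vespa_sylvestris,Bufo_minor)).
From Bufo_minor up to that node: 2 branches. From Rattus_australis up to the same node: 5 branches. Total: 2 + 5 = 7.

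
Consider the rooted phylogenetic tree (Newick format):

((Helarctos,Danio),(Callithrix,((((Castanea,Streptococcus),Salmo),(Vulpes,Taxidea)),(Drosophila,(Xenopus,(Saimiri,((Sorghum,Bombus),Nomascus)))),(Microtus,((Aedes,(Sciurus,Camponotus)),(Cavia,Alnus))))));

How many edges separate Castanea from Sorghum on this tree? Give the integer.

The MRCA of Castanea and Sorghum is the node subtending ((((Castanea,Streptococcus),Salmo),(Vulpes,Taxidea)),(Drosophila,(Xenopus,(Saimiri,((Sorghum,Bombus),Nomascus)))),(Microtus,((Aedes,(Sciurus,Camponotus)),(Cavia,Alnus)))).
From Castanea up to that node: 4 branches. From Sorghum up to the same node: 6 branches. Total: 4 + 6 = 10.

10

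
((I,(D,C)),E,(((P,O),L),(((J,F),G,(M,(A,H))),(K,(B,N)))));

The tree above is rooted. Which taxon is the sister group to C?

D

C attaches to the tree at the node subtending (D,C).
The other lineage descending from that same node — the sister group — is the single tip D.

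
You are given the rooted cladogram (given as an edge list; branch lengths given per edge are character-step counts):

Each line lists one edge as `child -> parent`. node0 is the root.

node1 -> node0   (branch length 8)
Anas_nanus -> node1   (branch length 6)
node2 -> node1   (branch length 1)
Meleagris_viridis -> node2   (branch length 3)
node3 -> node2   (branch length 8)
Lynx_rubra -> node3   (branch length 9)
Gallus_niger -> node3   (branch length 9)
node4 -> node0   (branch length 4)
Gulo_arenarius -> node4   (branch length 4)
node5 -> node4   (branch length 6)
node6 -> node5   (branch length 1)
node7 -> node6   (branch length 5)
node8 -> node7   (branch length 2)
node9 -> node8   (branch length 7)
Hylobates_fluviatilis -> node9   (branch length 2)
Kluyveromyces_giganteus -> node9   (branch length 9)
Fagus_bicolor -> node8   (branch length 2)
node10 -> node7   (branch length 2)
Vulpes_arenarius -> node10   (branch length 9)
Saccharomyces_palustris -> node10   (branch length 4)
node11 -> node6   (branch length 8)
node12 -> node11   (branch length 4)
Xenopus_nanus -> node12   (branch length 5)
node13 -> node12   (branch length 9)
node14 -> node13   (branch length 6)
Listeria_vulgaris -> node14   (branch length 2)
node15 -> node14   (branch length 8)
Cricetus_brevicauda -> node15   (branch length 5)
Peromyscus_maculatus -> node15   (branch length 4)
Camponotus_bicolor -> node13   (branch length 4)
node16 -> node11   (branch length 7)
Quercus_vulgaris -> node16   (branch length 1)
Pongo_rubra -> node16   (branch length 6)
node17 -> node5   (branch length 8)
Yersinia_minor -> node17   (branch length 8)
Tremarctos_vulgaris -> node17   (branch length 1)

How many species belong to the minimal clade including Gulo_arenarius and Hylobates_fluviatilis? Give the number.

The MRCA of Gulo_arenarius and Hylobates_fluviatilis is the node subtending (Gulo_arenarius,(((((Hylobates_fluviatilis,Kluyveromyces_giganteus),Fagus_bicolor),(Vulpes_arenarius,Saccharomyces_palustris)),((Xenopus_nanus,((Listeria_vulgaris,(Cricetus_brevicauda,Peromyscus_maculatus)),Camponotus_bicolor)),(Quercus_vulgaris,Pongo_rubra))),(Yersinia_minor,Tremarctos_vulgaris))).
That clade contains 15 terminal taxa: Camponotus_bicolor, Cricetus_brevicauda, Fagus_bicolor, Gulo_arenarius, Hylobates_fluviatilis, Kluyveromyces_giganteus, Listeria_vulgaris, Peromyscus_maculatus, Pongo_rubra, Quercus_vulgaris, Saccharomyces_palustris, Tremarctos_vulgaris, Vulpes_arenarius, Xenopus_nanus, Yersinia_minor.

15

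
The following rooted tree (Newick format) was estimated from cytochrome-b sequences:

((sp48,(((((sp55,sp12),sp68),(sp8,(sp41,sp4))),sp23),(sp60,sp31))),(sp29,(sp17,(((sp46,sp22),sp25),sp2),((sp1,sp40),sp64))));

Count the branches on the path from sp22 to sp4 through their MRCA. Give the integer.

The MRCA of sp22 and sp4 is the root of the tree.
From sp22 up to that node: 6 branches. From sp4 up to the same node: 7 branches. Total: 6 + 7 = 13.

13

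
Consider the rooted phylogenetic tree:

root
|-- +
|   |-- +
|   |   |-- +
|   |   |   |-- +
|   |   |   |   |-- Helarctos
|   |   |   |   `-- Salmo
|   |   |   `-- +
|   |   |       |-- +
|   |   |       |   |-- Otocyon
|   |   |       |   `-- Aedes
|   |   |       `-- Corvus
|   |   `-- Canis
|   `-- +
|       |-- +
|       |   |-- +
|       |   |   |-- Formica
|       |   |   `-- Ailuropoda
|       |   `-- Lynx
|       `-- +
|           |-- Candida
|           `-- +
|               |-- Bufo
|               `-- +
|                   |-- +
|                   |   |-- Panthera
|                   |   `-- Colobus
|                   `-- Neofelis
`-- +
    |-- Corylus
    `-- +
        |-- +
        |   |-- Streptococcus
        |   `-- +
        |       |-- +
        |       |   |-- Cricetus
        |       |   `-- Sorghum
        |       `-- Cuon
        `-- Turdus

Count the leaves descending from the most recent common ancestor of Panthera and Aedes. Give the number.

14

The MRCA of Panthera and Aedes is the node subtending ((((Helarctos,Salmo),((Otocyon,Aedes),Corvus)),Canis),(((Formica,Ailuropoda),Lynx),(Candida,(Bufo,((Panthera,Colobus),Neofelis))))).
That clade contains 14 terminal taxa: Aedes, Ailuropoda, Bufo, Candida, Canis, Colobus, Corvus, Formica, Helarctos, Lynx, Neofelis, Otocyon, Panthera, Salmo.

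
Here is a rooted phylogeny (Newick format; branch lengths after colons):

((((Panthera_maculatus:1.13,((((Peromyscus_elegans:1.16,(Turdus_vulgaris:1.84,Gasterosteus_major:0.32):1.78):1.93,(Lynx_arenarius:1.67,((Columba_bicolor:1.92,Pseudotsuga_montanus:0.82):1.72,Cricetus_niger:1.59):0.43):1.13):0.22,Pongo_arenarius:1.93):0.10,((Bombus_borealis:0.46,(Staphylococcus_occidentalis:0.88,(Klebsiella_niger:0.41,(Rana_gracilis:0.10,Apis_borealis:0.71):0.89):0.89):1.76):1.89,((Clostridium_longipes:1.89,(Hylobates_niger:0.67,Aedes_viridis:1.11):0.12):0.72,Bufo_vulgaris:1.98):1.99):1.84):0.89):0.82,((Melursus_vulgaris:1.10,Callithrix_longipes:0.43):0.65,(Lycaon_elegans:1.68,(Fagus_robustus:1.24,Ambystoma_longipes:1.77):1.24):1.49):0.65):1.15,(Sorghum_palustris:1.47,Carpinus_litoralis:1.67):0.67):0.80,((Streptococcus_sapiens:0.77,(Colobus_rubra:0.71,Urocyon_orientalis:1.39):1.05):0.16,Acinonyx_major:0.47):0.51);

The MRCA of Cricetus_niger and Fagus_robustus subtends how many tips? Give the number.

The MRCA of Cricetus_niger and Fagus_robustus is the node subtending ((Panthera_maculatus,((((Peromyscus_elegans,(Turdus_vulgaris,Gasterosteus_major)),(Lynx_arenarius,((Columba_bicolor,Pseudotsuga_montanus),Cricetus_niger))),Pongo_arenarius),((Bombus_borealis,(Staphylococcus_occidentalis,(Klebsiella_niger,(Rana_gracilis,Apis_borealis)))),((Clostridium_longipes,(Hylobates_niger,Aedes_viridis)),Bufo_vulgaris)))),((Melursus_vulgaris,Callithrix_longipes),(Lycaon_elegans,(Fagus_robustus,Ambystoma_longipes)))).
That clade contains 23 terminal taxa: Aedes_viridis, Ambystoma_longipes, Apis_borealis, Bombus_borealis, Bufo_vulgaris, Callithrix_longipes, Clostridium_longipes, Columba_bicolor, Cricetus_niger, Fagus_robustus, Gasterosteus_major, Hylobates_niger, Klebsiella_niger, Lycaon_elegans, Lynx_arenarius, Melursus_vulgaris, Panthera_maculatus, Peromyscus_elegans, Pongo_arenarius, Pseudotsuga_montanus, Rana_gracilis, Staphylococcus_occidentalis, Turdus_vulgaris.

23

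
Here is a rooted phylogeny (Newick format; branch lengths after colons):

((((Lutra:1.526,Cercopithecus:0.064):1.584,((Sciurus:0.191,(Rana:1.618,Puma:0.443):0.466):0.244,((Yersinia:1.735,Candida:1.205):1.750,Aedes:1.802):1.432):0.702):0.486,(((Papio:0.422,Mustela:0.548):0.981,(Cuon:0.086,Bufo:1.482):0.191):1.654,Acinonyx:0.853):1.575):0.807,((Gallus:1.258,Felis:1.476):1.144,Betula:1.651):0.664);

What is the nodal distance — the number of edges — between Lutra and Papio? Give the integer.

The MRCA of Lutra and Papio is the node subtending (((Lutra,Cercopithecus),((Sciurus,(Rana,Puma)),((Yersinia,Candida),Aedes))),(((Papio,Mustela),(Cuon,Bufo)),Acinonyx)).
From Lutra up to that node: 3 branches. From Papio up to the same node: 4 branches. Total: 3 + 4 = 7.

7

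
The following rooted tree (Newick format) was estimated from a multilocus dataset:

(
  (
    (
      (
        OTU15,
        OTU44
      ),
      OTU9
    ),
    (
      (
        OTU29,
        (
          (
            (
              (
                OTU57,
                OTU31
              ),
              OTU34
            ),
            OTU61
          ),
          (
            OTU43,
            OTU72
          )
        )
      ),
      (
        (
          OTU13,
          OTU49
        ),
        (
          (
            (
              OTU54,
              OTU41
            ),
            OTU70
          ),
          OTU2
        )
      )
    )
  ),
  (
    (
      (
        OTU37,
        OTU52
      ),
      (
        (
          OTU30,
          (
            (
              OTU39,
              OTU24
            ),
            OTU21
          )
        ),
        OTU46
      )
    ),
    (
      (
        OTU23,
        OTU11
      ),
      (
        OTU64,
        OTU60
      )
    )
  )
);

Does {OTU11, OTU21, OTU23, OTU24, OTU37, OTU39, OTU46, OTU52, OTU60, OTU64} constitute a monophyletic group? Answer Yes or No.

The MRCA of the listed taxa subtends (((OTU37,OTU52),((OTU30,((OTU39,OTU24),OTU21)),OTU46)),((OTU23,OTU11),(OTU64,OTU60))).
That clade also contains OTU30, which is not in the proposed group, so the group is not monophyletic.

No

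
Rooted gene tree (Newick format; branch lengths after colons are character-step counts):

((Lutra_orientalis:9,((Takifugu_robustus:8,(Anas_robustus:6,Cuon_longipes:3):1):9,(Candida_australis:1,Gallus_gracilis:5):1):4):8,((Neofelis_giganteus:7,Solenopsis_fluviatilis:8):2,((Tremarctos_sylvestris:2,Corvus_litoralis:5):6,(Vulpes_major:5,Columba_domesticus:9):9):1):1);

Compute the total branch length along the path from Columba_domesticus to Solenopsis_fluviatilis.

The path runs Columba_domesticus → … → MRCA → … → Solenopsis_fluviatilis; the MRCA is the node subtending ((Neofelis_giganteus,Solenopsis_fluviatilis),((Tremarctos_sylvestris,Corvus_litoralis),(Vulpes_major,Columba_domesticus))).
Branch lengths along that path: 9 + 9 + 1 + 2 + 8 = 29.

29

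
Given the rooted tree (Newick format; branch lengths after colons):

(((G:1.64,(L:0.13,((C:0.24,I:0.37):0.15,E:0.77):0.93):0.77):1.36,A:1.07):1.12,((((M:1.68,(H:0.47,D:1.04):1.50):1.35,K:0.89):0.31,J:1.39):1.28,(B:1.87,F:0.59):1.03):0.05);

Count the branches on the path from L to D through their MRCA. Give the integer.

10

The MRCA of L and D is the root of the tree.
From L up to that node: 4 branches. From D up to the same node: 6 branches. Total: 4 + 6 = 10.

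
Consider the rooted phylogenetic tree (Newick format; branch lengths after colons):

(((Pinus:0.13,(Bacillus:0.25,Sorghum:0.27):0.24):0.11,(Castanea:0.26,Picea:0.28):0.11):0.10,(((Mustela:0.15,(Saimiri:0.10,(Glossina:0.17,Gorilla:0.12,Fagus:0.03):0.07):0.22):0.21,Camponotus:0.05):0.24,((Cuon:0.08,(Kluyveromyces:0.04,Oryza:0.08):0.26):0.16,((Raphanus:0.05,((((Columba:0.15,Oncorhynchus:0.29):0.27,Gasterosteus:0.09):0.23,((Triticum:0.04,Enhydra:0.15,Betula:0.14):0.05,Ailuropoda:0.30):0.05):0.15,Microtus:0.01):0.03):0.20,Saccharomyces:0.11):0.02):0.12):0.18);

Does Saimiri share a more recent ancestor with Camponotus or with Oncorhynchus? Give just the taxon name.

The MRCA of Saimiri and Camponotus subtends ((Mustela,(Saimiri,(Glossina,Gorilla,Fagus))),Camponotus) (6 taxa).
The MRCA of Saimiri and Oncorhynchus subtends (((Mustela,(Saimiri,(Glossina,Gorilla,Fagus))),Camponotus),((Cuon,(Kluyveromyces,Oryza)),((Raphanus,((((Columba,Oncorhynchus),Gasterosteus),((Triticum,Enhydra,Betula),Ailuropoda)),Microtus)),Saccharomyces))) (19 taxa).
The first is nested inside the second, so Saimiri shares a more recent common ancestor with Camponotus.

Camponotus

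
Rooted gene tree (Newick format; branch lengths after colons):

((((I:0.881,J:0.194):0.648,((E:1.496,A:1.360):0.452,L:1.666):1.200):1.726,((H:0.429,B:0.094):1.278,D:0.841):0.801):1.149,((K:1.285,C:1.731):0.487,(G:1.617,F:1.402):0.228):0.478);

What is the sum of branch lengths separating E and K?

The path runs E → … → MRCA → … → K; the MRCA is the root of the tree.
Branch lengths along that path: 1.496 + 0.452 + 1.200 + 1.726 + 1.149 + 0.478 + 0.487 + 1.285 = 8.273.

8.273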